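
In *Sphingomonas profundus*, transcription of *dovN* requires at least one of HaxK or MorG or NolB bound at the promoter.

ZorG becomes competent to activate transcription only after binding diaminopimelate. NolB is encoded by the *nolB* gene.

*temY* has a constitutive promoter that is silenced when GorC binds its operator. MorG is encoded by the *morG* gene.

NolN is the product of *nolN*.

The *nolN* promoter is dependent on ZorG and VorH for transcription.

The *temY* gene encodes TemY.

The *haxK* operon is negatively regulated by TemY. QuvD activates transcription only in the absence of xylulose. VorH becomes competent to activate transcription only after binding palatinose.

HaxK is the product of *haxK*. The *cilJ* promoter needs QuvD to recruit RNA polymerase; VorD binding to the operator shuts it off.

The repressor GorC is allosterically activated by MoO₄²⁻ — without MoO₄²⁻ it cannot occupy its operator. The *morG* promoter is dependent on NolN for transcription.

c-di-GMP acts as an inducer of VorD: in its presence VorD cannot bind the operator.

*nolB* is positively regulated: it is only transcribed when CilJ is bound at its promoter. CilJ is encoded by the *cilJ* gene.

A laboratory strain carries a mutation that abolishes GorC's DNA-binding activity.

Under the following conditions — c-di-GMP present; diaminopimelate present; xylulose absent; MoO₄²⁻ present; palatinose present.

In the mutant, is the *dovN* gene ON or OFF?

GorC is non-functional in this strain, so it has no effect.
With no repressor bound, *temY* is transcribed.
So TemY is produced and active.
With repressor TemY bound, *haxK* is not transcribed.
So HaxK is not produced.
Diaminopimelate is present, so ZorG is active.
Palatinose is present, so VorH is active.
No repressor is bound and ZorG and VorH are active, so *nolN* is transcribed.
So NolN is produced and active.
No repressor is bound and NolN is active, so *morG* is transcribed.
So MorG is produced and active.
Xylulose is absent, so QuvD is active.
c-di-GMP is present, so VorD is inactive.
No repressor is bound and QuvD is active, so *cilJ* is transcribed.
So CilJ is produced and active.
No repressor is bound and CilJ is active, so *nolB* is transcribed.
So NolB is produced and active.
Activator MorG is present, so *dovN* is transcribed.

ON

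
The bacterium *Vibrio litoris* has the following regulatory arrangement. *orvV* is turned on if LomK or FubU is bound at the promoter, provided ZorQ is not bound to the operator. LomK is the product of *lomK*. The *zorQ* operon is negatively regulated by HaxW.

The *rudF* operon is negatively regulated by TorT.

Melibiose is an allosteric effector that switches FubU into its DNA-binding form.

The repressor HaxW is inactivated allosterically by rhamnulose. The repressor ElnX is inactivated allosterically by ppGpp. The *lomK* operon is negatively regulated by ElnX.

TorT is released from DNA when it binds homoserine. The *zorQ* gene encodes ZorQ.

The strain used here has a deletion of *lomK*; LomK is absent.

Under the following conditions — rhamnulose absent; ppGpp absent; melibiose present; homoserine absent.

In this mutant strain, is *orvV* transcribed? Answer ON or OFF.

LomK is non-functional in this strain, so it has no effect.
Melibiose is present, so FubU is active.
Rhamnulose is absent, so HaxW is active.
With repressor HaxW bound, *zorQ* is not transcribed.
So ZorQ is not produced.
Activator FubU is present, so *orvV* is transcribed.

ON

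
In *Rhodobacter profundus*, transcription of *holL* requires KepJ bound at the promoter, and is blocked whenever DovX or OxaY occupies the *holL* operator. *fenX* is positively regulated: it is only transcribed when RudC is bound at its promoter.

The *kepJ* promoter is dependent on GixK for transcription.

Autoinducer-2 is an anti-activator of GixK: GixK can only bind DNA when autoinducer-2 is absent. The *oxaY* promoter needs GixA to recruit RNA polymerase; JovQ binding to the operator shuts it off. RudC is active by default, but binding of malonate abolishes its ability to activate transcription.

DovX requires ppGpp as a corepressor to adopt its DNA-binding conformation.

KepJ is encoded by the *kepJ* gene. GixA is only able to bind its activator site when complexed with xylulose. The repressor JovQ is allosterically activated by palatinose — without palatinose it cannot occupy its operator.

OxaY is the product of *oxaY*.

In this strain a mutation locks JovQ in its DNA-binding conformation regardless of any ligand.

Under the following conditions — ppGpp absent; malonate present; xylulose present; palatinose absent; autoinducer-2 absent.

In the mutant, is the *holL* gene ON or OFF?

ON

ppGpp is absent, so DovX is inactive.
Xylulose is present, so GixA is active.
JovQ is constitutively active in this strain.
With repressor JovQ bound, *oxaY* is not transcribed.
So OxaY is not produced.
Autoinducer-2 is absent, so GixK is active.
No repressor is bound and GixK is active, so *kepJ* is transcribed.
So KepJ is produced and active.
No repressor is bound and KepJ is active, so *holL* is transcribed.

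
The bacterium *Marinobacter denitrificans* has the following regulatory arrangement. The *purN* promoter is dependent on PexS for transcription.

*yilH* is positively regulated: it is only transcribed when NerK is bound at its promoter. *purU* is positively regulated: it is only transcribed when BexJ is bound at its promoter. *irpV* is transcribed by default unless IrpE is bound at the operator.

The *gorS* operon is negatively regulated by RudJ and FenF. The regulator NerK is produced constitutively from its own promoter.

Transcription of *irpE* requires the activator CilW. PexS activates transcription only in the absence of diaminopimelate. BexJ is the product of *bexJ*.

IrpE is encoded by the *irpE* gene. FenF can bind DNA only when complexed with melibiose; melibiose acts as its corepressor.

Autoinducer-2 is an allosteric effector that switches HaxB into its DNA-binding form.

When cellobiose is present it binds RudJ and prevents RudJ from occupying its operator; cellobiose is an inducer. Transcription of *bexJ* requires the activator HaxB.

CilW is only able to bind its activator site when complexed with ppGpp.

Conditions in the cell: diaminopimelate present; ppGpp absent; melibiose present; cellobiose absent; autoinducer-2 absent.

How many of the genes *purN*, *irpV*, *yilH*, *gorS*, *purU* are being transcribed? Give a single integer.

Diaminopimelate is present, so PexS is inactive.
Required activator PexS is absent, so *purN* is not transcribed.
→ *purN* is OFF.
ppGpp is absent, so CilW is inactive.
Required activator CilW is absent, so *irpE* is not transcribed.
So IrpE is not produced.
With no repressor bound, *irpV* is transcribed.
→ *irpV* is ON.
NerK is produced constitutively and is active.
No repressor is bound and NerK is active, so *yilH* is transcribed.
→ *yilH* is ON.
Cellobiose is absent, so RudJ is active.
Melibiose is present, so FenF is active.
With repressor RudJ bound, *gorS* is not transcribed.
→ *gorS* is OFF.
Autoinducer-2 is absent, so HaxB is inactive.
Required activator HaxB is absent, so *bexJ* is not transcribed.
So BexJ is not produced.
Required activator BexJ is absent, so *purU* is not transcribed.
→ *purU* is OFF.
2 of the 5 genes are transcribed.

2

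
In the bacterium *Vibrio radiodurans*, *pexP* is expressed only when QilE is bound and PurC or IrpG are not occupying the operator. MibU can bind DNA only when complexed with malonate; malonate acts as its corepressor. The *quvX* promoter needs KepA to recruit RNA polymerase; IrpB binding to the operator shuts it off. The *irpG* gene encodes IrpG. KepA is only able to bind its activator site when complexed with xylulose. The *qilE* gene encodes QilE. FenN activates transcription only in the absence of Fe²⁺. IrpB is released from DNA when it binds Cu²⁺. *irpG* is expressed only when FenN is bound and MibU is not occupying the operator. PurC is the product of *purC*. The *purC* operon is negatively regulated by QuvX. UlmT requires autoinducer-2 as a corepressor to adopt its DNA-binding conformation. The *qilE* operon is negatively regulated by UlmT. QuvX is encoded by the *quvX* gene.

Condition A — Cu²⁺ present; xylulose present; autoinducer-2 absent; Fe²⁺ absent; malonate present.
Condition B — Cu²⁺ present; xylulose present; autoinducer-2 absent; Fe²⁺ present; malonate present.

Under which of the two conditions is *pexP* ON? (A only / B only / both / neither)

both

Condition A:
Cu²⁺ is present, so IrpB is inactive.
Xylulose is present, so KepA is active.
No repressor is bound and KepA is active, so *quvX* is transcribed.
So QuvX is produced and active.
With repressor QuvX bound, *purC* is not transcribed.
So PurC is not produced.
Autoinducer-2 is absent, so UlmT is inactive.
With no repressor bound, *qilE* is transcribed.
So QilE is produced and active.
Fe²⁺ is absent, so FenN is active.
Malonate is present, so MibU is active.
With repressor MibU bound, *irpG* is not transcribed.
So IrpG is not produced.
No repressor is bound and QilE is active, so *pexP* is transcribed.
→ *pexP* is ON in A.
Condition B:
Cu²⁺ is present, so IrpB is inactive.
Xylulose is present, so KepA is active.
No repressor is bound and KepA is active, so *quvX* is transcribed.
So QuvX is produced and active.
With repressor QuvX bound, *purC* is not transcribed.
So PurC is not produced.
Autoinducer-2 is absent, so UlmT is inactive.
With no repressor bound, *qilE* is transcribed.
So QilE is produced and active.
Fe²⁺ is present, so FenN is inactive.
Malonate is present, so MibU is active.
With repressor MibU bound, *irpG* is not transcribed.
So IrpG is not produced.
No repressor is bound and QilE is active, so *pexP* is transcribed.
→ *pexP* is ON in B.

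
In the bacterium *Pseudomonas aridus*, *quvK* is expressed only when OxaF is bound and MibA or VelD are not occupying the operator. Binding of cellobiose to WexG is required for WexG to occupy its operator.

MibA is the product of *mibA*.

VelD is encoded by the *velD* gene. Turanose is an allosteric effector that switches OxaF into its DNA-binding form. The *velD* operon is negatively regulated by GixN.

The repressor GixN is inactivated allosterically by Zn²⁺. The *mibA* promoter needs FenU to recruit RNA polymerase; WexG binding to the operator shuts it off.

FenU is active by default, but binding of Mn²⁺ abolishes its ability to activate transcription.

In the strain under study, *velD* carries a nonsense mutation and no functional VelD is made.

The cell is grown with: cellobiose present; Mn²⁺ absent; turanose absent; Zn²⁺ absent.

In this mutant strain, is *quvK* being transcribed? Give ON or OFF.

OFF

Turanose is absent, so OxaF is inactive.
Cellobiose is present, so WexG is active.
Mn²⁺ is absent, so FenU is active.
With repressor WexG bound, *mibA* is not transcribed.
So MibA is not produced.
VelD is non-functional in this strain, so it has no effect.
Required activator OxaF is absent, so *quvK* is not transcribed.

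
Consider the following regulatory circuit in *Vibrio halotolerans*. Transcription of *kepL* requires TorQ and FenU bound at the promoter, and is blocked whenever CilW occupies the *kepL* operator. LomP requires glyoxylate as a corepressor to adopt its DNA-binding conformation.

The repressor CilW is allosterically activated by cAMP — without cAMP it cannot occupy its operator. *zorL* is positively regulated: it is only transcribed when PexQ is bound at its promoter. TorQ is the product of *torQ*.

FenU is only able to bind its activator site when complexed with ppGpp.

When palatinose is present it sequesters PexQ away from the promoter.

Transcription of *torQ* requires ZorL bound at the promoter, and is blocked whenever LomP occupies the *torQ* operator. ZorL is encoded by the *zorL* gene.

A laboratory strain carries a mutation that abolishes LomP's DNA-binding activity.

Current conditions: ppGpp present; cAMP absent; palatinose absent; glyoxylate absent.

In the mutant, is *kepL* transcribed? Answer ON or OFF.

ON

LomP is non-functional in this strain, so it has no effect.
Palatinose is absent, so PexQ is active.
No repressor is bound and PexQ is active, so *zorL* is transcribed.
So ZorL is produced and active.
No repressor is bound and ZorL is active, so *torQ* is transcribed.
So TorQ is produced and active.
ppGpp is present, so FenU is active.
cAMP is absent, so CilW is inactive.
No repressor is bound and TorQ and FenU are active, so *kepL* is transcribed.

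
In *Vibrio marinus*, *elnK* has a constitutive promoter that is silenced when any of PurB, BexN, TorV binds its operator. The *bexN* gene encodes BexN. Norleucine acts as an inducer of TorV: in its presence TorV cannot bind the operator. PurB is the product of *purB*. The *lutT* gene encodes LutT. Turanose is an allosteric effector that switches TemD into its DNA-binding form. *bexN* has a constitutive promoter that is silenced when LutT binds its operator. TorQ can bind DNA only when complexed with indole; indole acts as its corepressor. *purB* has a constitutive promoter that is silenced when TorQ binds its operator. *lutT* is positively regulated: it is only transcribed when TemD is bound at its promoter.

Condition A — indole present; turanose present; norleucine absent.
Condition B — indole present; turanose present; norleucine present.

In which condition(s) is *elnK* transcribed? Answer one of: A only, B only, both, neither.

Condition A:
Indole is present, so TorQ is active.
With repressor TorQ bound, *purB* is not transcribed.
So PurB is not produced.
Turanose is present, so TemD is active.
No repressor is bound and TemD is active, so *lutT* is transcribed.
So LutT is produced and active.
With repressor LutT bound, *bexN* is not transcribed.
So BexN is not produced.
Norleucine is absent, so TorV is active.
With repressor TorV bound, *elnK* is not transcribed.
→ *elnK* is OFF in A.
Condition B:
Indole is present, so TorQ is active.
With repressor TorQ bound, *purB* is not transcribed.
So PurB is not produced.
Turanose is present, so TemD is active.
No repressor is bound and TemD is active, so *lutT* is transcribed.
So LutT is produced and active.
With repressor LutT bound, *bexN* is not transcribed.
So BexN is not produced.
Norleucine is present, so TorV is inactive.
With no repressor bound, *elnK* is transcribed.
→ *elnK* is ON in B.

B only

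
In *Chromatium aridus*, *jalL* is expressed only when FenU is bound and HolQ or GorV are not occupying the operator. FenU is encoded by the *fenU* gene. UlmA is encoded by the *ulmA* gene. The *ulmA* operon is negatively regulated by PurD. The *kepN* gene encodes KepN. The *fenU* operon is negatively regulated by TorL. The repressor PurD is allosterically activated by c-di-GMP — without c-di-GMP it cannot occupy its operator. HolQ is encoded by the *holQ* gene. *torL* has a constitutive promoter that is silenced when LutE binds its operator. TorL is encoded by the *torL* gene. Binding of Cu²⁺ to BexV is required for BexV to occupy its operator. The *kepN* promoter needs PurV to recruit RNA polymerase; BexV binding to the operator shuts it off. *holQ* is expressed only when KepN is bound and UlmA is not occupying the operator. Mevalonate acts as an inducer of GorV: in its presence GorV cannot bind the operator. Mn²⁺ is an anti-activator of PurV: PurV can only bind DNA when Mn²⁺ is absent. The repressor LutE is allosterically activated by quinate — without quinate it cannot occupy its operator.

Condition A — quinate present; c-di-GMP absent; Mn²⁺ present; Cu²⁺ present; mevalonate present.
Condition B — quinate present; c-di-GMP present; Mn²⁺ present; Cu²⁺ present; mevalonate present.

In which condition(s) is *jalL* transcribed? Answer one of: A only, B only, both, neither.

Condition A:
Quinate is present, so LutE is active.
With repressor LutE bound, *torL* is not transcribed.
So TorL is not produced.
With no repressor bound, *fenU* is transcribed.
So FenU is produced and active.
c-di-GMP is absent, so PurD is inactive.
With no repressor bound, *ulmA* is transcribed.
So UlmA is produced and active.
Mn²⁺ is present, so PurV is inactive.
Cu²⁺ is present, so BexV is active.
With repressor BexV bound, *kepN* is not transcribed.
So KepN is not produced.
With repressor UlmA bound, *holQ* is not transcribed.
So HolQ is not produced.
Mevalonate is present, so GorV is inactive.
No repressor is bound and FenU is active, so *jalL* is transcribed.
→ *jalL* is ON in A.
Condition B:
Quinate is present, so LutE is active.
With repressor LutE bound, *torL* is not transcribed.
So TorL is not produced.
With no repressor bound, *fenU* is transcribed.
So FenU is produced and active.
c-di-GMP is present, so PurD is active.
With repressor PurD bound, *ulmA* is not transcribed.
So UlmA is not produced.
Mn²⁺ is present, so PurV is inactive.
Cu²⁺ is present, so BexV is active.
With repressor BexV bound, *kepN* is not transcribed.
So KepN is not produced.
Required activator KepN is absent, so *holQ* is not transcribed.
So HolQ is not produced.
Mevalonate is present, so GorV is inactive.
No repressor is bound and FenU is active, so *jalL* is transcribed.
→ *jalL* is ON in B.

both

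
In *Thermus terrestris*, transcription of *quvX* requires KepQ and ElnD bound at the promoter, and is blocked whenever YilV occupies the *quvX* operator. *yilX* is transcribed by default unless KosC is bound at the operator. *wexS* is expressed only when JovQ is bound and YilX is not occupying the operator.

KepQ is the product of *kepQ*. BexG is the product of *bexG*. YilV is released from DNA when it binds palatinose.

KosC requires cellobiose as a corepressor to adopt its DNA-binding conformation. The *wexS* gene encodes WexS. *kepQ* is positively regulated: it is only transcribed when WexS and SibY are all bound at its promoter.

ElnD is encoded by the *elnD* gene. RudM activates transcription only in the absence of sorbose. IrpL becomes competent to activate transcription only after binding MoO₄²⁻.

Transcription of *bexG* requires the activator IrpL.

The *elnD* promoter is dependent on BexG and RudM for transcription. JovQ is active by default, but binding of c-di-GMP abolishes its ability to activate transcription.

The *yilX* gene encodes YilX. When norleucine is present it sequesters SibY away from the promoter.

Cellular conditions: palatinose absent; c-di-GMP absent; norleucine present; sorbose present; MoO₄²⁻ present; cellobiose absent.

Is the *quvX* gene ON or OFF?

OFF

Palatinose is absent, so YilV is active.
c-di-GMP is absent, so JovQ is active.
Cellobiose is absent, so KosC is inactive.
With no repressor bound, *yilX* is transcribed.
So YilX is produced and active.
With repressor YilX bound, *wexS* is not transcribed.
So WexS is not produced.
Norleucine is present, so SibY is inactive.
Required activator WexS is absent, so *kepQ* is not transcribed.
So KepQ is not produced.
MoO₄²⁻ is present, so IrpL is active.
No repressor is bound and IrpL is active, so *bexG* is transcribed.
So BexG is produced and active.
Sorbose is present, so RudM is inactive.
Required activator RudM is absent, so *elnD* is not transcribed.
So ElnD is not produced.
With repressor YilV bound, *quvX* is not transcribed.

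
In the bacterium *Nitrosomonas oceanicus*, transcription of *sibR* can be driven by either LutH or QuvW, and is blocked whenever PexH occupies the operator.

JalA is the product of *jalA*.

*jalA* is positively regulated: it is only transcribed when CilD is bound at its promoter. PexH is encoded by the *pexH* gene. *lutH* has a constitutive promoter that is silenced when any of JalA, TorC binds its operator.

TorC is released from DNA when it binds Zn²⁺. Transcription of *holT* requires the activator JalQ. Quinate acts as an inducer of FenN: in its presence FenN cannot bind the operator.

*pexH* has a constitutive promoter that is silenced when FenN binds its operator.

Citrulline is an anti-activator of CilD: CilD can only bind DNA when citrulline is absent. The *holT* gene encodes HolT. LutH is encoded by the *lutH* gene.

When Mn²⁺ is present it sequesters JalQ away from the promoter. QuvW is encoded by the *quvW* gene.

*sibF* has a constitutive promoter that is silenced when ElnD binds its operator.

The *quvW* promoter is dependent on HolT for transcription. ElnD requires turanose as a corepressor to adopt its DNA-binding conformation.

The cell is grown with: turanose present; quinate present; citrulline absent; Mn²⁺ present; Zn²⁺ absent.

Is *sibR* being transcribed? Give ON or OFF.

OFF

Quinate is present, so FenN is inactive.
With no repressor bound, *pexH* is transcribed.
So PexH is produced and active.
Citrulline is absent, so CilD is active.
No repressor is bound and CilD is active, so *jalA* is transcribed.
So JalA is produced and active.
Zn²⁺ is absent, so TorC is active.
With repressor JalA bound, *lutH* is not transcribed.
So LutH is not produced.
Mn²⁺ is present, so JalQ is inactive.
Required activator JalQ is absent, so *holT* is not transcribed.
So HolT is not produced.
Required activator HolT is absent, so *quvW* is not transcribed.
So QuvW is not produced.
With repressor PexH bound, *sibR* is not transcribed.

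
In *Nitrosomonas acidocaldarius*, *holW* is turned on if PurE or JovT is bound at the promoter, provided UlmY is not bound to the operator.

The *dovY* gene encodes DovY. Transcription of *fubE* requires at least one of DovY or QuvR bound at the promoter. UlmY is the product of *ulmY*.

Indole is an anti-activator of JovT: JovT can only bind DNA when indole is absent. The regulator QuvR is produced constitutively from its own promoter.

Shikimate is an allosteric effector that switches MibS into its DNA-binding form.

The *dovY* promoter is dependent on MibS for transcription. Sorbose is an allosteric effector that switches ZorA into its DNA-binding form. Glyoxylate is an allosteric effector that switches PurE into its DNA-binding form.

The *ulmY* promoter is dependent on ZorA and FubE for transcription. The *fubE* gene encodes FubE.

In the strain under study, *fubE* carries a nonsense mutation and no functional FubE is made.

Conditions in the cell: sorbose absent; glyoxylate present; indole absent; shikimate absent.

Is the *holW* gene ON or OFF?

Glyoxylate is present, so PurE is active.
Indole is absent, so JovT is active.
Sorbose is absent, so ZorA is inactive.
FubE is non-functional in this strain, so it has no effect.
Required activator ZorA is absent, so *ulmY* is not transcribed.
So UlmY is not produced.
Activator PurE is present, so *holW* is transcribed.

ON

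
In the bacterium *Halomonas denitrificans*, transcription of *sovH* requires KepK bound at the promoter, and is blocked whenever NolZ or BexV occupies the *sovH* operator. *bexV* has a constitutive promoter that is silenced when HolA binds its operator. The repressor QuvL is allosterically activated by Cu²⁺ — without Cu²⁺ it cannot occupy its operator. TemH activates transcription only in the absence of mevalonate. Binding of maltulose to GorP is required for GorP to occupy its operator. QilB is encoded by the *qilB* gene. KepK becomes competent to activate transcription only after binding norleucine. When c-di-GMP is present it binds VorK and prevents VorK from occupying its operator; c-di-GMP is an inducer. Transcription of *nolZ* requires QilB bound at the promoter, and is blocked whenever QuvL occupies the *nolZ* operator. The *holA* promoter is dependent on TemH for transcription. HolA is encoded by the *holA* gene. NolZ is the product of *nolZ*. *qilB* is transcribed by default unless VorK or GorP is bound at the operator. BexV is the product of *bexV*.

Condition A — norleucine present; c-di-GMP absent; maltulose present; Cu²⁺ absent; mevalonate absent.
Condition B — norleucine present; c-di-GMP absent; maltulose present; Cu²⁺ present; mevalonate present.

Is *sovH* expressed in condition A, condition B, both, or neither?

A only

Condition A:
Norleucine is present, so KepK is active.
c-di-GMP is absent, so VorK is active.
Maltulose is present, so GorP is active.
With repressor VorK bound, *qilB* is not transcribed.
So QilB is not produced.
Cu²⁺ is absent, so QuvL is inactive.
Required activator QilB is absent, so *nolZ* is not transcribed.
So NolZ is not produced.
Mevalonate is absent, so TemH is active.
No repressor is bound and TemH is active, so *holA* is transcribed.
So HolA is produced and active.
With repressor HolA bound, *bexV* is not transcribed.
So BexV is not produced.
No repressor is bound and KepK is active, so *sovH* is transcribed.
→ *sovH* is ON in A.
Condition B:
Norleucine is present, so KepK is active.
c-di-GMP is absent, so VorK is active.
Maltulose is present, so GorP is active.
With repressor VorK bound, *qilB* is not transcribed.
So QilB is not produced.
Cu²⁺ is present, so QuvL is active.
With repressor QuvL bound, *nolZ* is not transcribed.
So NolZ is not produced.
Mevalonate is present, so TemH is inactive.
Required activator TemH is absent, so *holA* is not transcribed.
So HolA is not produced.
With no repressor bound, *bexV* is transcribed.
So BexV is produced and active.
With repressor BexV bound, *sovH* is not transcribed.
→ *sovH* is OFF in B.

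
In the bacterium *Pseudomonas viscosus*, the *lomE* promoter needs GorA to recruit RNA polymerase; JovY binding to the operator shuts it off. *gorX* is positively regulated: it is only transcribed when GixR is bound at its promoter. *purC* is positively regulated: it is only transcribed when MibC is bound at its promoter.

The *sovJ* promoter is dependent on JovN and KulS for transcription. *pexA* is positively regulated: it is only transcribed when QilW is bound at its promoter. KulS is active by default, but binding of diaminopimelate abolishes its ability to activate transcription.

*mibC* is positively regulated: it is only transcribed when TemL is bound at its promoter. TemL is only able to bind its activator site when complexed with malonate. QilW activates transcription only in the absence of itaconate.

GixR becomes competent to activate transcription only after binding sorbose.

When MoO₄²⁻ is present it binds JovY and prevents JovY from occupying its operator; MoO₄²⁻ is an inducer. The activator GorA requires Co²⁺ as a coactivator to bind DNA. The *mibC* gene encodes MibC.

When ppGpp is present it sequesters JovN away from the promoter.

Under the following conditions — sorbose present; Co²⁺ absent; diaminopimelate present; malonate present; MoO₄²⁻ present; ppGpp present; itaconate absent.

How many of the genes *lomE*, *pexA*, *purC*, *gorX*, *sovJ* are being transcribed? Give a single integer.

MoO₄²⁻ is present, so JovY is inactive.
Co²⁺ is absent, so GorA is inactive.
Required activator GorA is absent, so *lomE* is not transcribed.
→ *lomE* is OFF.
Itaconate is absent, so QilW is active.
No repressor is bound and QilW is active, so *pexA* is transcribed.
→ *pexA* is ON.
Malonate is present, so TemL is active.
No repressor is bound and TemL is active, so *mibC* is transcribed.
So MibC is produced and active.
No repressor is bound and MibC is active, so *purC* is transcribed.
→ *purC* is ON.
Sorbose is present, so GixR is active.
No repressor is bound and GixR is active, so *gorX* is transcribed.
→ *gorX* is ON.
ppGpp is present, so JovN is inactive.
Diaminopimelate is present, so KulS is inactive.
Required activator JovN is absent, so *sovJ* is not transcribed.
→ *sovJ* is OFF.
3 of the 5 genes are transcribed.

3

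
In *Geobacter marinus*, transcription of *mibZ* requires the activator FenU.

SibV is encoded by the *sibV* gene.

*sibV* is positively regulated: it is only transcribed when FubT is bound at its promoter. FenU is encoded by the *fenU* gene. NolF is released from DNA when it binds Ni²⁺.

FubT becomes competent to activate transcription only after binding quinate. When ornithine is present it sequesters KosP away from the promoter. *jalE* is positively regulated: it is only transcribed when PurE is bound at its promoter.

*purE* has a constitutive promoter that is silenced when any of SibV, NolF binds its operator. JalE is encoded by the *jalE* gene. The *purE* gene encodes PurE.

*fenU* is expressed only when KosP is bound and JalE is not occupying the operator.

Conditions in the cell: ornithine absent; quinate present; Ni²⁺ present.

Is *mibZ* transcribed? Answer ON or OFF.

ON

Quinate is present, so FubT is active.
No repressor is bound and FubT is active, so *sibV* is transcribed.
So SibV is produced and active.
Ni²⁺ is present, so NolF is inactive.
With repressor SibV bound, *purE* is not transcribed.
So PurE is not produced.
Required activator PurE is absent, so *jalE* is not transcribed.
So JalE is not produced.
Ornithine is absent, so KosP is active.
No repressor is bound and KosP is active, so *fenU* is transcribed.
So FenU is produced and active.
No repressor is bound and FenU is active, so *mibZ* is transcribed.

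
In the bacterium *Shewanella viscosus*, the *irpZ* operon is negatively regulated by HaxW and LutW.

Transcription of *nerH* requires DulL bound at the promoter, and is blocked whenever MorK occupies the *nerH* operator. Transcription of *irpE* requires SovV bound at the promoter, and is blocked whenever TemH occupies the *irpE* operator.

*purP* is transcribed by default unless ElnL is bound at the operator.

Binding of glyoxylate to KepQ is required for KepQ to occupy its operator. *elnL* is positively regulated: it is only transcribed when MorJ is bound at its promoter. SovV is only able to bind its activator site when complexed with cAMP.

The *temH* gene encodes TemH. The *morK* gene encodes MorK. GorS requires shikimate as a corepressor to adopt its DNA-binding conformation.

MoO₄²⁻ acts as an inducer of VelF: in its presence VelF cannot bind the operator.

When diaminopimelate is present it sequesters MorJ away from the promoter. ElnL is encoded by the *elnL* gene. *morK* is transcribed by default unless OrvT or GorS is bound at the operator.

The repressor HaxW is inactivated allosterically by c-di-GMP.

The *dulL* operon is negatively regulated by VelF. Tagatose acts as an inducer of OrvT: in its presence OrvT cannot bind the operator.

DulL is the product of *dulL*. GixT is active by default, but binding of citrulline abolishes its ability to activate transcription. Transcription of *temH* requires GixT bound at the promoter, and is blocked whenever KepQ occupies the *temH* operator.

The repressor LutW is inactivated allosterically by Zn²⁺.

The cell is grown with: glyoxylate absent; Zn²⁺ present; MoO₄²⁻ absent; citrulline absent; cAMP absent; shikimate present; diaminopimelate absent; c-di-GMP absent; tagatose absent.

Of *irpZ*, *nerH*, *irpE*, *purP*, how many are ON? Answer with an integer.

0

c-di-GMP is absent, so HaxW is active.
Zn²⁺ is present, so LutW is inactive.
With repressor HaxW bound, *irpZ* is not transcribed.
→ *irpZ* is OFF.
Tagatose is absent, so OrvT is active.
Shikimate is present, so GorS is active.
With repressor OrvT bound, *morK* is not transcribed.
So MorK is not produced.
MoO₄²⁻ is absent, so VelF is active.
With repressor VelF bound, *dulL* is not transcribed.
So DulL is not produced.
Required activator DulL is absent, so *nerH* is not transcribed.
→ *nerH* is OFF.
Glyoxylate is absent, so KepQ is inactive.
Citrulline is absent, so GixT is active.
No repressor is bound and GixT is active, so *temH* is transcribed.
So TemH is produced and active.
cAMP is absent, so SovV is inactive.
With repressor TemH bound, *irpE* is not transcribed.
→ *irpE* is OFF.
Diaminopimelate is absent, so MorJ is active.
No repressor is bound and MorJ is active, so *elnL* is transcribed.
So ElnL is produced and active.
With repressor ElnL bound, *purP* is not transcribed.
→ *purP* is OFF.
0 of the 4 genes are transcribed.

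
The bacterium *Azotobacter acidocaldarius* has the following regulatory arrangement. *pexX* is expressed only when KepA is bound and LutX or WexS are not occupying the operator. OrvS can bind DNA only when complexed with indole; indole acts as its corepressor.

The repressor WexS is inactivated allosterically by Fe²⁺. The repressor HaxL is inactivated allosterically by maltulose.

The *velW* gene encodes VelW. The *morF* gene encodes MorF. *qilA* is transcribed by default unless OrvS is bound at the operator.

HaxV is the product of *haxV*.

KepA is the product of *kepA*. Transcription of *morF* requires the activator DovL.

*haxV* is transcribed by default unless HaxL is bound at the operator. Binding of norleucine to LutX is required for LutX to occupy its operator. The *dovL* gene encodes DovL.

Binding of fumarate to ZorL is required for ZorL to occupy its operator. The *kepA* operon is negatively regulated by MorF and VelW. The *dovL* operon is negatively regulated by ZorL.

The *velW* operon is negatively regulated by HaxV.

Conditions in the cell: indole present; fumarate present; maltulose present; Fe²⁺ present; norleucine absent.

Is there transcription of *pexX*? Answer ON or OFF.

Norleucine is absent, so LutX is inactive.
Fumarate is present, so ZorL is active.
With repressor ZorL bound, *dovL* is not transcribed.
So DovL is not produced.
Required activator DovL is absent, so *morF* is not transcribed.
So MorF is not produced.
Maltulose is present, so HaxL is inactive.
With no repressor bound, *haxV* is transcribed.
So HaxV is produced and active.
With repressor HaxV bound, *velW* is not transcribed.
So VelW is not produced.
With no repressor bound, *kepA* is transcribed.
So KepA is produced and active.
Fe²⁺ is present, so WexS is inactive.
No repressor is bound and KepA is active, so *pexX* is transcribed.

ON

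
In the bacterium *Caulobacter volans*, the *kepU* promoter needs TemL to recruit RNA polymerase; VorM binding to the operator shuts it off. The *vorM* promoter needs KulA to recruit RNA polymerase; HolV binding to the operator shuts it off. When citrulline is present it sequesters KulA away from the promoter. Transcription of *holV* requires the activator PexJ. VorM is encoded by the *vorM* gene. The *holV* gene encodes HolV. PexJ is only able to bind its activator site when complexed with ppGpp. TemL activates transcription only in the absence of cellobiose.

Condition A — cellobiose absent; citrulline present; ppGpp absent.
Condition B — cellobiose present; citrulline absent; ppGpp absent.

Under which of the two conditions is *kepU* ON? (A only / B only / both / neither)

A only

Condition A:
Cellobiose is absent, so TemL is active.
Citrulline is present, so KulA is inactive.
ppGpp is absent, so PexJ is inactive.
Required activator PexJ is absent, so *holV* is not transcribed.
So HolV is not produced.
Required activator KulA is absent, so *vorM* is not transcribed.
So VorM is not produced.
No repressor is bound and TemL is active, so *kepU* is transcribed.
→ *kepU* is ON in A.
Condition B:
Cellobiose is present, so TemL is inactive.
Citrulline is absent, so KulA is active.
ppGpp is absent, so PexJ is inactive.
Required activator PexJ is absent, so *holV* is not transcribed.
So HolV is not produced.
No repressor is bound and KulA is active, so *vorM* is transcribed.
So VorM is produced and active.
With repressor VorM bound, *kepU* is not transcribed.
→ *kepU* is OFF in B.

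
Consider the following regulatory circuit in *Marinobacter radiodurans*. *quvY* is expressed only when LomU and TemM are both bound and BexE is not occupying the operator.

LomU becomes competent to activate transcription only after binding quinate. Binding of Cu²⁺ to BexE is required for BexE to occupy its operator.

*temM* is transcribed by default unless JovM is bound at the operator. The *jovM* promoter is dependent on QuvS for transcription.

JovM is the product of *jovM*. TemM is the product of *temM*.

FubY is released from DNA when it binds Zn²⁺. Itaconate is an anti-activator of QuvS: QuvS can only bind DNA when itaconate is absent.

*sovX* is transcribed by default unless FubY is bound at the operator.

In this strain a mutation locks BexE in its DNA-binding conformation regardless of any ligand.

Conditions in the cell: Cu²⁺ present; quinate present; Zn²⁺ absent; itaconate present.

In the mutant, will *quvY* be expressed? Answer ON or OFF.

OFF

Quinate is present, so LomU is active.
Itaconate is present, so QuvS is inactive.
Required activator QuvS is absent, so *jovM* is not transcribed.
So JovM is not produced.
With no repressor bound, *temM* is transcribed.
So TemM is produced and active.
BexE is constitutively active in this strain.
With repressor BexE bound, *quvY* is not transcribed.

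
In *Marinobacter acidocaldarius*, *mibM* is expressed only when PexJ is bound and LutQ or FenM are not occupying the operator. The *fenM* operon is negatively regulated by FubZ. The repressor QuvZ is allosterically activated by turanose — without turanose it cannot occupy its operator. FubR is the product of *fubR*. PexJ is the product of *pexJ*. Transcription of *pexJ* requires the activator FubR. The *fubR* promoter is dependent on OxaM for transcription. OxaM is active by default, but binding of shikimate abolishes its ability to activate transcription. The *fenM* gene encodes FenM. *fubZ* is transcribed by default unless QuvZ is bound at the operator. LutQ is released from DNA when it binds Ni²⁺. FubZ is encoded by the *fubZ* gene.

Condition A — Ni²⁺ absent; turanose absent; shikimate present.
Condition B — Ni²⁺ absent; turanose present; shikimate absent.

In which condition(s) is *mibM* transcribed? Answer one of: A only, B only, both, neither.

neither

Condition A:
Ni²⁺ is absent, so LutQ is active.
Turanose is absent, so QuvZ is inactive.
With no repressor bound, *fubZ* is transcribed.
So FubZ is produced and active.
With repressor FubZ bound, *fenM* is not transcribed.
So FenM is not produced.
Shikimate is present, so OxaM is inactive.
Required activator OxaM is absent, so *fubR* is not transcribed.
So FubR is not produced.
Required activator FubR is absent, so *pexJ* is not transcribed.
So PexJ is not produced.
With repressor LutQ bound, *mibM* is not transcribed.
→ *mibM* is OFF in A.
Condition B:
Ni²⁺ is absent, so LutQ is active.
Turanose is present, so QuvZ is active.
With repressor QuvZ bound, *fubZ* is not transcribed.
So FubZ is not produced.
With no repressor bound, *fenM* is transcribed.
So FenM is produced and active.
Shikimate is absent, so OxaM is active.
No repressor is bound and OxaM is active, so *fubR* is transcribed.
So FubR is produced and active.
No repressor is bound and FubR is active, so *pexJ* is transcribed.
So PexJ is produced and active.
With repressor LutQ bound, *mibM* is not transcribed.
→ *mibM* is OFF in B.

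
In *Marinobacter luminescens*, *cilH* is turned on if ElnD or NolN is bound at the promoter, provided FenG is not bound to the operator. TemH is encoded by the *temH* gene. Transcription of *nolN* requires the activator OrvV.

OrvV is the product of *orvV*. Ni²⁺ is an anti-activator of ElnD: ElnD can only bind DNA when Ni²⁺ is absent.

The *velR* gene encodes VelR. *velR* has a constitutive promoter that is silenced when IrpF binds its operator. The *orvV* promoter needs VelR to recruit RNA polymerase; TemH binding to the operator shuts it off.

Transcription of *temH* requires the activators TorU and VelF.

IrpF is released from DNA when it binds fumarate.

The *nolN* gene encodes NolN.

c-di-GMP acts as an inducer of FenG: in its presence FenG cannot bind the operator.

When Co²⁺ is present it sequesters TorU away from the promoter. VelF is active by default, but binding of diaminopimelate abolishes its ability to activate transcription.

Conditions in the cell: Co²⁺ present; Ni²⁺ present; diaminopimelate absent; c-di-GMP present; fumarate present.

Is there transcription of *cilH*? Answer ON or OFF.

ON

Ni²⁺ is present, so ElnD is inactive.
Fumarate is present, so IrpF is inactive.
With no repressor bound, *velR* is transcribed.
So VelR is produced and active.
Co²⁺ is present, so TorU is inactive.
Diaminopimelate is absent, so VelF is active.
Required activator TorU is absent, so *temH* is not transcribed.
So TemH is not produced.
No repressor is bound and VelR is active, so *orvV* is transcribed.
So OrvV is produced and active.
No repressor is bound and OrvV is active, so *nolN* is transcribed.
So NolN is produced and active.
c-di-GMP is present, so FenG is inactive.
Activator NolN is present, so *cilH* is transcribed.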